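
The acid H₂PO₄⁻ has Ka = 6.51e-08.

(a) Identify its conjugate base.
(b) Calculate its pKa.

(a) The conjugate base is formed by removing one H⁺ from H₂PO₄⁻, giving HPO₄²⁻. (b) pKa = -log(Ka) = -log(6.51e-08) = 7.19.

Conjugate base: HPO₄²⁻; pK_a = 7.19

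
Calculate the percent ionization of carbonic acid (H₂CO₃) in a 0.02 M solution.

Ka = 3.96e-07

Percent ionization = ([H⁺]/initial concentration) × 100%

Using Ka equilibrium: x² + Ka×x - Ka×C = 0. Solving: [H⁺] = 8.8797e-05. Percent = (8.8797e-05/0.02) × 100

Percent ionization = 0.444%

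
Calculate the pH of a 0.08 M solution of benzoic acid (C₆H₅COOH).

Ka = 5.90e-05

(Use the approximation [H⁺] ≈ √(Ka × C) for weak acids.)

[H⁺] = √(Ka × C) = √(5.90e-05 × 0.08) = 2.1726e-03. pH = -log(2.1726e-03)

pH = 2.66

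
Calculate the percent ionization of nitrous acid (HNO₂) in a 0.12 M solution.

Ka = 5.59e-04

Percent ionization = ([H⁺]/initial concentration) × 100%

Using Ka equilibrium: x² + Ka×x - Ka×C = 0. Solving: [H⁺] = 7.9155e-03. Percent = (7.9155e-03/0.12) × 100

Percent ionization = 6.6%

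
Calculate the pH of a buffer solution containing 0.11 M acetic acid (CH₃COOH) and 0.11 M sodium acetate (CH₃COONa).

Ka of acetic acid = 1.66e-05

pKa = -log(1.66e-05) = 4.78. pH = pKa + log([A⁻]/[HA]) = 4.78 + log(0.11/0.11)

pH = 4.78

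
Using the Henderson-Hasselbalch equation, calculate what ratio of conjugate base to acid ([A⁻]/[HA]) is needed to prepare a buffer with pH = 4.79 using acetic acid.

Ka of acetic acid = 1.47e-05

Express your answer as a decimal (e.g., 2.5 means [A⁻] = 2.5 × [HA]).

pKa = -log(1.47e-05) = 4.8327. pH = pKa + log([A⁻]/[HA]), so log([A⁻]/[HA]) = pH − pKa = 4.79 − 4.8327 = -0.0427. [A⁻]/[HA] = 10^(-0.0427) = 0.906

[A⁻]/[HA] = 0.906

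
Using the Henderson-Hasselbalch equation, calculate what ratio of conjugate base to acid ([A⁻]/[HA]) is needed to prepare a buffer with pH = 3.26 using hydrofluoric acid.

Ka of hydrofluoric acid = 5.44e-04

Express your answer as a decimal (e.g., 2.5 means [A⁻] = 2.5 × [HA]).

pKa = -log(5.44e-04) = 3.2644. pH = pKa + log([A⁻]/[HA]), so log([A⁻]/[HA]) = pH − pKa = 3.26 − 3.2644 = -0.0044. [A⁻]/[HA] = 10^(-0.0044) = 0.990

[A⁻]/[HA] = 0.990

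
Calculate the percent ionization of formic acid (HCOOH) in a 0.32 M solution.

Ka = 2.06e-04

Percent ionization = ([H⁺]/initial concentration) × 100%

Using Ka equilibrium: x² + Ka×x - Ka×C = 0. Solving: [H⁺] = 8.0168e-03. Percent = (8.0168e-03/0.32) × 100

Percent ionization = 2.51%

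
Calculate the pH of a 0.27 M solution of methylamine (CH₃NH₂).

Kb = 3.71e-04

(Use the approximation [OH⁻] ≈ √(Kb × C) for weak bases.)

[OH⁻] = √(Kb × C) = √(3.71e-04 × 0.27) = 1.0008e-02. pOH = 2.00, pH = 14 - pOH

pH = 12.00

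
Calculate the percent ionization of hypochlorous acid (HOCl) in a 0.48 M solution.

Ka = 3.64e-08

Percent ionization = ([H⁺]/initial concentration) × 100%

Using Ka equilibrium: x² + Ka×x - Ka×C = 0. Solving: [H⁺] = 1.3216e-04. Percent = (1.3216e-04/0.48) × 100

Percent ionization = 0.0275%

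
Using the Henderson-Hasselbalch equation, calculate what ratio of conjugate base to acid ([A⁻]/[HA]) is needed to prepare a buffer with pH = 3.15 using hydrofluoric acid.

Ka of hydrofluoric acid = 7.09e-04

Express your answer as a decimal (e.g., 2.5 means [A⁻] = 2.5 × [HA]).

pKa = -log(7.09e-04) = 3.1494. pH = pKa + log([A⁻]/[HA]), so log([A⁻]/[HA]) = pH − pKa = 3.15 − 3.1494 = 0.0006. [A⁻]/[HA] = 10^(0.0006) = 1.00

[A⁻]/[HA] = 1.00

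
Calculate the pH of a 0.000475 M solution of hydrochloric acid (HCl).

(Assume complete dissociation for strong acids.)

[H⁺] = 0.000475 M for strong acid. pH = -log[H⁺] = -log(0.000475)

pH = 3.32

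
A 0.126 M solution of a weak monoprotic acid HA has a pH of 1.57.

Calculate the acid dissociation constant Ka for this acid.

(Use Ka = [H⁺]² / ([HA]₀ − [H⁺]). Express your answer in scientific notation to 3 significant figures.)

[H⁺] = 10^(−pH) = 10^(−1.57) = 2.692e-02 M. For HA ⇌ H⁺ + A⁻, Ka = [H⁺][A⁻]/[HA] = [H⁺]² / ([HA]₀ − [H⁺]) = (2.692e-02)² / (0.126 − 2.692e-02) = 7.31e-03.

K_a = 7.31e-03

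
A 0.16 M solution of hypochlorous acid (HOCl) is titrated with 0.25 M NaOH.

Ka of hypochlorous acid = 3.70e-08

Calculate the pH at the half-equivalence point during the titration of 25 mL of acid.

At half-equivalence [HA] = [A⁻], so Henderson-Hasselbalch gives pH = pKa = -log(3.70e-08) = 7.43.

pH = pKa = 7.43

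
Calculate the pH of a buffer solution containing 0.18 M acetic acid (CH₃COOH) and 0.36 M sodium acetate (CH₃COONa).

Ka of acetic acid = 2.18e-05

pKa = -log(2.18e-05) = 4.66. pH = pKa + log([A⁻]/[HA]) = 4.66 + log(0.36/0.18)

pH = 4.96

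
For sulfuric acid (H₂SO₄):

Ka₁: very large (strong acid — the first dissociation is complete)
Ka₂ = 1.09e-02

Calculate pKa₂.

pKa₂ = -log(Ka₂) = -log(1.09e-02) = 1.96.

pK_{a2} = 1.96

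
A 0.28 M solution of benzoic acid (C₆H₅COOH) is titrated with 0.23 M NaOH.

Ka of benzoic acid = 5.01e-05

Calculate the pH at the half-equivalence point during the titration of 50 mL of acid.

At half-equivalence [HA] = [A⁻], so Henderson-Hasselbalch gives pH = pKa = -log(5.01e-05) = 4.30.

pH = pKa = 4.30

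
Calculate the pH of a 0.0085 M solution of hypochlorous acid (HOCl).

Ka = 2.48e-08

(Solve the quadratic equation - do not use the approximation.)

x² + Ka×x - Ka×C = 0. Using quadratic formula: [H⁺] = 1.4507e-05

pH = 4.84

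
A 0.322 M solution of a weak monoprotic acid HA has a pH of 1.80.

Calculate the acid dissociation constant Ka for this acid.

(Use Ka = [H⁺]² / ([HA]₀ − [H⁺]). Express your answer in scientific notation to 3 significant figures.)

[H⁺] = 10^(−pH) = 10^(−1.80) = 1.585e-02 M. For HA ⇌ H⁺ + A⁻, Ka = [H⁺][A⁻]/[HA] = [H⁺]² / ([HA]₀ − [H⁺]) = (1.585e-02)² / (0.322 − 1.585e-02) = 8.20e-04.

K_a = 8.20e-04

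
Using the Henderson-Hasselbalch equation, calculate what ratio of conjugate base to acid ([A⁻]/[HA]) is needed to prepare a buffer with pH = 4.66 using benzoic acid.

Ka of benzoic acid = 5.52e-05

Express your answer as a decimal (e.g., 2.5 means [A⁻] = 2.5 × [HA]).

pKa = -log(5.52e-05) = 4.2581. pH = pKa + log([A⁻]/[HA]), so log([A⁻]/[HA]) = pH − pKa = 4.66 − 4.2581 = 0.4019. [A⁻]/[HA] = 10^(0.4019) = 2.52

[A⁻]/[HA] = 2.52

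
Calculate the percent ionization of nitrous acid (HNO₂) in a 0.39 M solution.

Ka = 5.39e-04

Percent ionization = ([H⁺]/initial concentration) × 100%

Using Ka equilibrium: x² + Ka×x - Ka×C = 0. Solving: [H⁺] = 1.4232e-02. Percent = (1.4232e-02/0.39) × 100

Percent ionization = 3.65%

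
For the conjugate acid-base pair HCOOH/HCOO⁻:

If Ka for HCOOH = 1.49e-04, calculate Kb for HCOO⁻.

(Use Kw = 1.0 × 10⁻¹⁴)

For a conjugate pair Ka × Kb = Kw, so Kb = Kw/Ka = 1.0 × 10⁻¹⁴ / 1.49e-04 = 6.71e-11.

K_b = 6.71e-11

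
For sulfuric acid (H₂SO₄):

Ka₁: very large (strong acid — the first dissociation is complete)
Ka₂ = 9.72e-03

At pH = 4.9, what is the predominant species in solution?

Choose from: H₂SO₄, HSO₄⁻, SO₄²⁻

The first dissociation is complete, so H₂SO₄ itself is never the predominant species in water; pKa₂ = -log(9.72e-03) = 2.01. For a polyprotic acid the predominant species crosses at each pKa: below pKa_n the protonated form dominates, above it the deprotonated form does. At pH = 4.9, the predominant species is SO₄²⁻.

SO₄²⁻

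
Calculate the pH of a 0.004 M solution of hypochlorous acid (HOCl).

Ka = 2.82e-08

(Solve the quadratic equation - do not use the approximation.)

x² + Ka×x - Ka×C = 0. Using quadratic formula: [H⁺] = 1.0607e-05

pH = 4.97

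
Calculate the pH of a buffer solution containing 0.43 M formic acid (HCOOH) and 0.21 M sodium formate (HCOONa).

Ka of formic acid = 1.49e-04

pKa = -log(1.49e-04) = 3.83. pH = pKa + log([A⁻]/[HA]) = 3.83 + log(0.21/0.43)

pH = 3.52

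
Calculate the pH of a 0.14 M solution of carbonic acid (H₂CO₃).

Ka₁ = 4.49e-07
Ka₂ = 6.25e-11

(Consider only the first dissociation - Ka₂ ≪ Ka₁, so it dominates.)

First dissociation dominates. From Ka₁ = [H⁺][HA⁻]/[H₂A], x² + Ka₁·x − Ka₁·C = 0 with C = 0.14 M and Ka₁ = 4.49e-07. Solving: [H⁺] = (−Ka₁ + √(Ka₁² + 4·Ka₁·C)) / 2 = 2.5049e-04 M. pH = -log(2.5049e-04) = 3.60.

pH = 3.60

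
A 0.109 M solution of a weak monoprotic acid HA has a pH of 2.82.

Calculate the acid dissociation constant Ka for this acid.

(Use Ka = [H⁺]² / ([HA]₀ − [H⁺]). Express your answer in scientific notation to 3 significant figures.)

[H⁺] = 10^(−pH) = 10^(−2.82) = 1.514e-03 M. For HA ⇌ H⁺ + A⁻, Ka = [H⁺][A⁻]/[HA] = [H⁺]² / ([HA]₀ − [H⁺]) = (1.514e-03)² / (0.109 − 1.514e-03) = 2.13e-05.

K_a = 2.13e-05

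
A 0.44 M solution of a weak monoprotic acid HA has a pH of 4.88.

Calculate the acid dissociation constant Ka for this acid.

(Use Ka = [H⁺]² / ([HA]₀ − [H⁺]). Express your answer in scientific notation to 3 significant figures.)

[H⁺] = 10^(−pH) = 10^(−4.88) = 1.318e-05 M. For HA ⇌ H⁺ + A⁻, Ka = [H⁺][A⁻]/[HA] = [H⁺]² / ([HA]₀ − [H⁺]) = (1.318e-05)² / (0.44 − 1.318e-05) = 3.95e-10.

K_a = 3.95e-10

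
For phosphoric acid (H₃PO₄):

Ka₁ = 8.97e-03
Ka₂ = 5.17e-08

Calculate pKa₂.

pKa₂ = -log(Ka₂) = -log(5.17e-08) = 7.29.

pK_{a2} = 7.29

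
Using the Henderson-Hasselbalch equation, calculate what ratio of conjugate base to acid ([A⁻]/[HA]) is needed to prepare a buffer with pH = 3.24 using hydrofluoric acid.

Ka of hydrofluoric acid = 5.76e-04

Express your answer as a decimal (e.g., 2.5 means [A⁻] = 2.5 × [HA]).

pKa = -log(5.76e-04) = 3.2396. pH = pKa + log([A⁻]/[HA]), so log([A⁻]/[HA]) = pH − pKa = 3.24 − 3.2396 = 0.0004. [A⁻]/[HA] = 10^(0.0004) = 1.00

[A⁻]/[HA] = 1.00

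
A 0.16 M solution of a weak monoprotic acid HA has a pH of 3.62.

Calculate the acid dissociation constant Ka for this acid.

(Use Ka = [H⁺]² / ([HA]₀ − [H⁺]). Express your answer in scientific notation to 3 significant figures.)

[H⁺] = 10^(−pH) = 10^(−3.62) = 2.399e-04 M. For HA ⇌ H⁺ + A⁻, Ka = [H⁺][A⁻]/[HA] = [H⁺]² / ([HA]₀ − [H⁺]) = (2.399e-04)² / (0.16 − 2.399e-04) = 3.60e-07.

K_a = 3.60e-07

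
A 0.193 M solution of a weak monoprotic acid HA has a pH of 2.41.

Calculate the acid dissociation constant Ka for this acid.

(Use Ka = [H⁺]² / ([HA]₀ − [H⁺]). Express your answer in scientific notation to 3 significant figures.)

[H⁺] = 10^(−pH) = 10^(−2.41) = 3.890e-03 M. For HA ⇌ H⁺ + A⁻, Ka = [H⁺][A⁻]/[HA] = [H⁺]² / ([HA]₀ − [H⁺]) = (3.890e-03)² / (0.193 − 3.890e-03) = 8.00e-05.

K_a = 8.00e-05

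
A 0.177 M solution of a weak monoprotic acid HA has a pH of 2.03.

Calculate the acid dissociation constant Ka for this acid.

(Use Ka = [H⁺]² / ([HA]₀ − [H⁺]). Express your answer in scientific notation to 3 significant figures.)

[H⁺] = 10^(−pH) = 10^(−2.03) = 9.333e-03 M. For HA ⇌ H⁺ + A⁻, Ka = [H⁺][A⁻]/[HA] = [H⁺]² / ([HA]₀ − [H⁺]) = (9.333e-03)² / (0.177 − 9.333e-03) = 5.19e-04.

K_a = 5.19e-04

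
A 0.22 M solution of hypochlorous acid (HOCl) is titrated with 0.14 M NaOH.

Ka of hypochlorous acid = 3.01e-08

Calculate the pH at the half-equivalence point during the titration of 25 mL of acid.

At half-equivalence [HA] = [A⁻], so Henderson-Hasselbalch gives pH = pKa = -log(3.01e-08) = 7.52.

pH = pKa = 7.52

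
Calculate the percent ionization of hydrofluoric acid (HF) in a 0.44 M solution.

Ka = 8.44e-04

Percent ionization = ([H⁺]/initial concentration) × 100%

Using Ka equilibrium: x² + Ka×x - Ka×C = 0. Solving: [H⁺] = 1.8853e-02. Percent = (1.8853e-02/0.44) × 100

Percent ionization = 4.28%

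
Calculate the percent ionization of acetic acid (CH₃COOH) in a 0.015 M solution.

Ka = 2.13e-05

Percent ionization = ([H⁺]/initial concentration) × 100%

Using Ka equilibrium: x² + Ka×x - Ka×C = 0. Solving: [H⁺] = 5.5469e-04. Percent = (5.5469e-04/0.015) × 100

Percent ionization = 3.7%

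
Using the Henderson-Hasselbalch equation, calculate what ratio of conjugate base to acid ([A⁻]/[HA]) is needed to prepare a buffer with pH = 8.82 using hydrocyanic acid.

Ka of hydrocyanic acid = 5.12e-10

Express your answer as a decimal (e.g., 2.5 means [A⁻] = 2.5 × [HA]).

pKa = -log(5.12e-10) = 9.2907. pH = pKa + log([A⁻]/[HA]), so log([A⁻]/[HA]) = pH − pKa = 8.82 − 9.2907 = -0.4707. [A⁻]/[HA] = 10^(-0.4707) = 0.338

[A⁻]/[HA] = 0.338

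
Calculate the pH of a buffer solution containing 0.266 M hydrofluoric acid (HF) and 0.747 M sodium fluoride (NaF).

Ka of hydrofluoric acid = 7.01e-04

pKa = -log(7.01e-04) = 3.15. pH = pKa + log([A⁻]/[HA]) = 3.15 + log(0.747/0.266)

pH = 3.60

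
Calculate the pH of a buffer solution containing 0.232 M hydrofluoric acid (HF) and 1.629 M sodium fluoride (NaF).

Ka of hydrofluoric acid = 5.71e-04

pKa = -log(5.71e-04) = 3.24. pH = pKa + log([A⁻]/[HA]) = 3.24 + log(1.629/0.232)

pH = 4.09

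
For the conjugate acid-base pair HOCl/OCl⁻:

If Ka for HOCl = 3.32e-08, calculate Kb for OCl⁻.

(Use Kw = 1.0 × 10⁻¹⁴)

For a conjugate pair Ka × Kb = Kw, so Kb = Kw/Ka = 1.0 × 10⁻¹⁴ / 3.32e-08 = 3.01e-07.

K_b = 3.01e-07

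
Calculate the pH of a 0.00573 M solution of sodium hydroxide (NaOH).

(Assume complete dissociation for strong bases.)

[OH⁻] = 0.00573 M for strong base. pOH = -log[OH⁻] = 2.24, pH = 14 - pOH

pH = 11.76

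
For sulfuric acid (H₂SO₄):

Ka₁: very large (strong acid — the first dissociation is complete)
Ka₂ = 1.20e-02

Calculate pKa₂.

pKa₂ = -log(Ka₂) = -log(1.20e-02) = 1.92.

pK_{a2} = 1.92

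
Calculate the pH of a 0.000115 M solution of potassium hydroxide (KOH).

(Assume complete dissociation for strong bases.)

[OH⁻] = 0.000115 M for strong base. pOH = -log[OH⁻] = 3.94, pH = 14 - pOH

pH = 10.06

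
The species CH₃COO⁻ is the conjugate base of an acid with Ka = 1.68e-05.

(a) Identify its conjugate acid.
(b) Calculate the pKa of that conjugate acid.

(a) The conjugate acid is formed by adding one H⁺ to CH₃COO⁻, giving CH₃COOH. (b) pKa = -log(Ka) = -log(1.68e-05) = 4.77.

Conjugate acid: CH₃COOH; pK_a = 4.77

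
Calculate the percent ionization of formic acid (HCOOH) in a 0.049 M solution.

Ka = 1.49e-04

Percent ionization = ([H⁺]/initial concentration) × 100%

Using Ka equilibrium: x² + Ka×x - Ka×C = 0. Solving: [H⁺] = 2.6286e-03. Percent = (2.6286e-03/0.049) × 100

Percent ionization = 5.36%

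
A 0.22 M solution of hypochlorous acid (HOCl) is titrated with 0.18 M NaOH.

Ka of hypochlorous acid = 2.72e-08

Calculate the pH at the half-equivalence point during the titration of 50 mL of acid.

At half-equivalence [HA] = [A⁻], so Henderson-Hasselbalch gives pH = pKa = -log(2.72e-08) = 7.57.

pH = pKa = 7.57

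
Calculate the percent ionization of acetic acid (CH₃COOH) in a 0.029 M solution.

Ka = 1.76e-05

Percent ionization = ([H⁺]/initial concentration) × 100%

Using Ka equilibrium: x² + Ka×x - Ka×C = 0. Solving: [H⁺] = 7.0568e-04. Percent = (7.0568e-04/0.029) × 100

Percent ionization = 2.43%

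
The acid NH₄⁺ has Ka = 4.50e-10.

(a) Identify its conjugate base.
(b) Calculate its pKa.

(a) The conjugate base is formed by removing one H⁺ from NH₄⁺, giving NH₃. (b) pKa = -log(Ka) = -log(4.50e-10) = 9.35.

Conjugate base: NH₃; pK_a = 9.35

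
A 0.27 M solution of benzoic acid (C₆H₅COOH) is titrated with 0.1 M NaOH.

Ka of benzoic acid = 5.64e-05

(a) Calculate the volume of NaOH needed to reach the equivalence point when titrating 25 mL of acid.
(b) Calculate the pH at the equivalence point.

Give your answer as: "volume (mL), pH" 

moles acid = 0.27 × 25/1000 = 0.00675 mol; V_base = moles/0.1 × 1000 = 67.5 mL. At equivalence only the conjugate base is present: [A⁻] = 0.00675/0.092 = 7.2973e-02 M. Kb = Kw/Ka = 1.77e-10; [OH⁻] = √(Kb × [A⁻]) = 3.5970e-06; pOH = 5.44; pH = 14 - pOH = 8.56.

V = 67.5 mL, pH = 8.56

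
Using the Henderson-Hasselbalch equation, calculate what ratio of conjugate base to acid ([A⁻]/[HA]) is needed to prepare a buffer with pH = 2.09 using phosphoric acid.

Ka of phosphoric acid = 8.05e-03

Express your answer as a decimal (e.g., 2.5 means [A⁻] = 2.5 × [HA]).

pKa = -log(8.05e-03) = 2.0942. pH = pKa + log([A⁻]/[HA]), so log([A⁻]/[HA]) = pH − pKa = 2.09 − 2.0942 = -0.0042. [A⁻]/[HA] = 10^(-0.0042) = 0.990

[A⁻]/[HA] = 0.990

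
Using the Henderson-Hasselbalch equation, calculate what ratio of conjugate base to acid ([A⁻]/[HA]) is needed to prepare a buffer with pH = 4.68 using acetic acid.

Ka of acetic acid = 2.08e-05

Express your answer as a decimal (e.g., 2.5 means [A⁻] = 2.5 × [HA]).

pKa = -log(2.08e-05) = 4.6819. pH = pKa + log([A⁻]/[HA]), so log([A⁻]/[HA]) = pH − pKa = 4.68 − 4.6819 = -0.0019. [A⁻]/[HA] = 10^(-0.0019) = 0.996

[A⁻]/[HA] = 0.996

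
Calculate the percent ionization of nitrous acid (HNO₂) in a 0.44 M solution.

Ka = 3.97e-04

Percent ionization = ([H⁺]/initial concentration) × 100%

Using Ka equilibrium: x² + Ka×x - Ka×C = 0. Solving: [H⁺] = 1.3020e-02. Percent = (1.3020e-02/0.44) × 100

Percent ionization = 2.96%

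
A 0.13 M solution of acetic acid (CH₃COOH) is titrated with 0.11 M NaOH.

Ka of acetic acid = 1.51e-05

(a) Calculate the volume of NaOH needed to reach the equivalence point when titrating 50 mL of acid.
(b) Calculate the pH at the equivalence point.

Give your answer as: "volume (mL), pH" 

moles acid = 0.13 × 50/1000 = 0.0065 mol; V_base = moles/0.11 × 1000 = 59.1 mL. At equivalence only the conjugate base is present: [A⁻] = 0.0065/0.109 = 5.9583e-02 M. Kb = Kw/Ka = 6.62e-10; [OH⁻] = √(Kb × [A⁻]) = 6.2817e-06; pOH = 5.20; pH = 14 - pOH = 8.80.

V = 59.1 mL, pH = 8.80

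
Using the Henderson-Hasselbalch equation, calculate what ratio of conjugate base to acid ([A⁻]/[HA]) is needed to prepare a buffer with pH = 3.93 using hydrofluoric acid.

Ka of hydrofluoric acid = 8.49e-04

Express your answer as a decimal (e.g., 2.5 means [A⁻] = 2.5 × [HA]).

pKa = -log(8.49e-04) = 3.0711. pH = pKa + log([A⁻]/[HA]), so log([A⁻]/[HA]) = pH − pKa = 3.93 − 3.0711 = 0.8589. [A⁻]/[HA] = 10^(0.8589) = 7.23

[A⁻]/[HA] = 7.23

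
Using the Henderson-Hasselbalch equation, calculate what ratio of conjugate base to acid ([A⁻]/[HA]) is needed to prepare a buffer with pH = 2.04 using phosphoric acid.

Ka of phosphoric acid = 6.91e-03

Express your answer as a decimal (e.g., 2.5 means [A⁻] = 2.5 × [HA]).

pKa = -log(6.91e-03) = 2.1605. pH = pKa + log([A⁻]/[HA]), so log([A⁻]/[HA]) = pH − pKa = 2.04 − 2.1605 = -0.1205. [A⁻]/[HA] = 10^(-0.1205) = 0.758

[A⁻]/[HA] = 0.758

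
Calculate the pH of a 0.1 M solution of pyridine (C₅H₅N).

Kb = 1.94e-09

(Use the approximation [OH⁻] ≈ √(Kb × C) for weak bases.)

[OH⁻] = √(Kb × C) = √(1.94e-09 × 0.1) = 1.3928e-05. pOH = 4.86, pH = 14 - pOH

pH = 9.14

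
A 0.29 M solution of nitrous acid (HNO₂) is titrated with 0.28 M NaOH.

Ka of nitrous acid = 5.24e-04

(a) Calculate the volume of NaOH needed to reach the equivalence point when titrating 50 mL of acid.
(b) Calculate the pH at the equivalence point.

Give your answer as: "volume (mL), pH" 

moles acid = 0.29 × 50/1000 = 0.0145 mol; V_base = moles/0.28 × 1000 = 51.8 mL. At equivalence only the conjugate base is present: [A⁻] = 0.0145/0.102 = 1.4246e-01 M. Kb = Kw/Ka = 1.91e-11; [OH⁻] = √(Kb × [A⁻]) = 1.6488e-06; pOH = 5.78; pH = 14 - pOH = 8.22.

V = 51.8 mL, pH = 8.22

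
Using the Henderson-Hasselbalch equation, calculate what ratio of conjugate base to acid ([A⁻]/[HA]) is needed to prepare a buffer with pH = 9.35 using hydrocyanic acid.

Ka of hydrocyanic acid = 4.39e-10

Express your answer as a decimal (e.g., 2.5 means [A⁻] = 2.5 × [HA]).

pKa = -log(4.39e-10) = 9.3575. pH = pKa + log([A⁻]/[HA]), so log([A⁻]/[HA]) = pH − pKa = 9.35 − 9.3575 = -0.0075. [A⁻]/[HA] = 10^(-0.0075) = 0.983

[A⁻]/[HA] = 0.983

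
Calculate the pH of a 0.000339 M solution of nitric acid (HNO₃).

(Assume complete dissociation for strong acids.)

[H⁺] = 0.000339 M for strong acid. pH = -log[H⁺] = -log(0.000339)

pH = 3.47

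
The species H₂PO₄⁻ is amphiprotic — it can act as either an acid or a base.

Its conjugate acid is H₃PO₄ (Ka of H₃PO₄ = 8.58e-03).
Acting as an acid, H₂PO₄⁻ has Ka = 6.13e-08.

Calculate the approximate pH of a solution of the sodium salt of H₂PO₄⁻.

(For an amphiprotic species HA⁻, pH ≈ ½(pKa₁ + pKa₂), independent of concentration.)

pKa₁ = -log(8.58e-03) = 2.07; pKa₂ = -log(6.13e-08) = 7.21. For an amphiprotic species, pH ≈ ½(pKa₁ + pKa₂) = ½(2.07 + 7.21) = 4.64.

pH = 4.64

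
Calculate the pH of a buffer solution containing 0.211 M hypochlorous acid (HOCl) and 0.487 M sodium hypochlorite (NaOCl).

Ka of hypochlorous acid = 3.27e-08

pKa = -log(3.27e-08) = 7.49. pH = pKa + log([A⁻]/[HA]) = 7.49 + log(0.487/0.211)

pH = 7.85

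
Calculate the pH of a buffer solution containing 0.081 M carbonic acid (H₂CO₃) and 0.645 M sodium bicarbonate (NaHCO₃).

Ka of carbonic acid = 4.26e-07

pKa = -log(4.26e-07) = 6.37. pH = pKa + log([A⁻]/[HA]) = 6.37 + log(0.645/0.081)

pH = 7.27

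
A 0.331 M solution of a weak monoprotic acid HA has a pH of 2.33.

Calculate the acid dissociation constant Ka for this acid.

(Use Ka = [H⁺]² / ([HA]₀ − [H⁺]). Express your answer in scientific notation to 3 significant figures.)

[H⁺] = 10^(−pH) = 10^(−2.33) = 4.677e-03 M. For HA ⇌ H⁺ + A⁻, Ka = [H⁺][A⁻]/[HA] = [H⁺]² / ([HA]₀ − [H⁺]) = (4.677e-03)² / (0.331 − 4.677e-03) = 6.70e-05.

K_a = 6.70e-05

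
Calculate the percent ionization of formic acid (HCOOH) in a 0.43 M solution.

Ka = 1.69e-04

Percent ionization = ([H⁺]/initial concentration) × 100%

Using Ka equilibrium: x² + Ka×x - Ka×C = 0. Solving: [H⁺] = 8.4406e-03. Percent = (8.4406e-03/0.43) × 100

Percent ionization = 1.96%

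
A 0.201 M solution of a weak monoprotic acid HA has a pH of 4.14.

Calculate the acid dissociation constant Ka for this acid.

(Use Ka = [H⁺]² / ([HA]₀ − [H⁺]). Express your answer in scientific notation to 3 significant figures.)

[H⁺] = 10^(−pH) = 10^(−4.14) = 7.244e-05 M. For HA ⇌ H⁺ + A⁻, Ka = [H⁺][A⁻]/[HA] = [H⁺]² / ([HA]₀ − [H⁺]) = (7.244e-05)² / (0.201 − 7.244e-05) = 2.61e-08.

K_a = 2.61e-08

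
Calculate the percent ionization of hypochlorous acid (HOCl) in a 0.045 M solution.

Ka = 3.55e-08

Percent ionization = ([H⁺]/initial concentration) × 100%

Using Ka equilibrium: x² + Ka×x - Ka×C = 0. Solving: [H⁺] = 3.9951e-05. Percent = (3.9951e-05/0.045) × 100

Percent ionization = 0.0888%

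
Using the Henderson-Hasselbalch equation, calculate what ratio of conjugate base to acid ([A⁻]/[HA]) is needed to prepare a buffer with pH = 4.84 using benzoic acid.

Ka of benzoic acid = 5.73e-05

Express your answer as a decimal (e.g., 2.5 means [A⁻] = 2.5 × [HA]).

pKa = -log(5.73e-05) = 4.2418. pH = pKa + log([A⁻]/[HA]), so log([A⁻]/[HA]) = pH − pKa = 4.84 − 4.2418 = 0.5982. [A⁻]/[HA] = 10^(0.5982) = 3.96

[A⁻]/[HA] = 3.96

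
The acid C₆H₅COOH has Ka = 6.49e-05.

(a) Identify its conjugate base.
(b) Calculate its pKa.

(a) The conjugate base is formed by removing one H⁺ from C₆H₅COOH, giving C₆H₅COO⁻. (b) pKa = -log(Ka) = -log(6.49e-05) = 4.19.

Conjugate base: C₆H₅COO⁻; pK_a = 4.19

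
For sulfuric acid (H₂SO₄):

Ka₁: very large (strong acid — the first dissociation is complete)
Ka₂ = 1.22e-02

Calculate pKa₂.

pKa₂ = -log(Ka₂) = -log(1.22e-02) = 1.91.

pK_{a2} = 1.91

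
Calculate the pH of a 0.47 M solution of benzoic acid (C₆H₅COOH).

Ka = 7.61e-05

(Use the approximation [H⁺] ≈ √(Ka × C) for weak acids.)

[H⁺] = √(Ka × C) = √(7.61e-05 × 0.47) = 5.9806e-03. pH = -log(5.9806e-03)

pH = 2.22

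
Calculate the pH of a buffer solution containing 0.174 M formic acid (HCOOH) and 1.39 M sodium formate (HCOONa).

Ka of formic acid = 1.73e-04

pKa = -log(1.73e-04) = 3.76. pH = pKa + log([A⁻]/[HA]) = 3.76 + log(1.39/0.174)

pH = 4.66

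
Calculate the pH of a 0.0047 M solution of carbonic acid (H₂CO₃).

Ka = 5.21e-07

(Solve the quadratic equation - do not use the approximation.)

x² + Ka×x - Ka×C = 0. Using quadratic formula: [H⁺] = 4.9225e-05

pH = 4.31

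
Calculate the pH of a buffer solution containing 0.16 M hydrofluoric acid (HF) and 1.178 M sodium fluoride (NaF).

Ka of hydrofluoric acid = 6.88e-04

pKa = -log(6.88e-04) = 3.16. pH = pKa + log([A⁻]/[HA]) = 3.16 + log(1.178/0.16)

pH = 4.03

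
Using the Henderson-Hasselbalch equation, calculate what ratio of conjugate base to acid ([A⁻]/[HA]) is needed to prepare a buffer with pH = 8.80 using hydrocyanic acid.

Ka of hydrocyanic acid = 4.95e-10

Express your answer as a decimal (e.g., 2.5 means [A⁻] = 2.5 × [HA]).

pKa = -log(4.95e-10) = 9.3054. pH = pKa + log([A⁻]/[HA]), so log([A⁻]/[HA]) = pH − pKa = 8.80 − 9.3054 = -0.5054. [A⁻]/[HA] = 10^(-0.5054) = 0.312

[A⁻]/[HA] = 0.312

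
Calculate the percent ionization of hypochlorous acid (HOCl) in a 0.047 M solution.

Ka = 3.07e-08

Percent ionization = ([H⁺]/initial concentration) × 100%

Using Ka equilibrium: x² + Ka×x - Ka×C = 0. Solving: [H⁺] = 3.7970e-05. Percent = (3.7970e-05/0.047) × 100

Percent ionization = 0.0808%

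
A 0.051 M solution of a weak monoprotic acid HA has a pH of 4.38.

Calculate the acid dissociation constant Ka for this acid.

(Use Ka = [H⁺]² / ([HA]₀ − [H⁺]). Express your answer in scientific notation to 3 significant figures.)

[H⁺] = 10^(−pH) = 10^(−4.38) = 4.169e-05 M. For HA ⇌ H⁺ + A⁻, Ka = [H⁺][A⁻]/[HA] = [H⁺]² / ([HA]₀ − [H⁺]) = (4.169e-05)² / (0.051 − 4.169e-05) = 3.41e-08.

K_a = 3.41e-08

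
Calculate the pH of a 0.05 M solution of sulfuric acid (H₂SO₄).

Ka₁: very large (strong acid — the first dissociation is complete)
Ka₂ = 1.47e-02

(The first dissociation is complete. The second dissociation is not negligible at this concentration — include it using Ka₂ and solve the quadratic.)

First dissociation is complete: [H⁺]₀ = [HSO₄⁻]₀ = C = 0.05 M. Second dissociation HSO₄⁻ ⇌ H⁺ + SO₄²⁻: let x = [SO₄²⁻]. Ka₂ = (C + x)·x / (C − x) = 1.47e-02 → x² + (C + Ka₂)·x − Ka₂·C = 0 → x² + 0.06470·x − 7.350e-04 = 0. x = (−0.06470 + √(0.06470² + 4 × 7.350e-04)) / 2 = 9.8581e-03 M. [H⁺] = C + x = 0.05 + 9.8581e-03 = 5.9858e-02 M. pH = -log(5.9858e-02) = 1.22.

pH = 1.22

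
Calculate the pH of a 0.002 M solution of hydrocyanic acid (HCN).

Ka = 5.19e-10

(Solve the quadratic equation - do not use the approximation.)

x² + Ka×x - Ka×C = 0. Using quadratic formula: [H⁺] = 1.0186e-06

pH = 5.99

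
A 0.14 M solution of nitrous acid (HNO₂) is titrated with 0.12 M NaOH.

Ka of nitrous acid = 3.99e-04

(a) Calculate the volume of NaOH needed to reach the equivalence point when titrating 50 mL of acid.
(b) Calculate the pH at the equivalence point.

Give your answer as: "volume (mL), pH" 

moles acid = 0.14 × 50/1000 = 0.007 mol; V_base = moles/0.12 × 1000 = 58.3 mL. At equivalence only the conjugate base is present: [A⁻] = 0.007/0.108 = 6.4615e-02 M. Kb = Kw/Ka = 2.51e-11; [OH⁻] = √(Kb × [A⁻]) = 1.2726e-06; pOH = 5.90; pH = 14 - pOH = 8.10.

V = 58.3 mL, pH = 8.10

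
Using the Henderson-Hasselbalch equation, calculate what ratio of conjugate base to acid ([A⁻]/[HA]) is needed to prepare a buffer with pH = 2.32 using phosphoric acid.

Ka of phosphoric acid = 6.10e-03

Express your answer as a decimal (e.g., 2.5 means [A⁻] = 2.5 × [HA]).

pKa = -log(6.10e-03) = 2.2147. pH = pKa + log([A⁻]/[HA]), so log([A⁻]/[HA]) = pH − pKa = 2.32 − 2.2147 = 0.1053. [A⁻]/[HA] = 10^(0.1053) = 1.27

[A⁻]/[HA] = 1.27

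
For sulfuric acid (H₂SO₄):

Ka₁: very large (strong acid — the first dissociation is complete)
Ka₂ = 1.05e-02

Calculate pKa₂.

pKa₂ = -log(Ka₂) = -log(1.05e-02) = 1.98.

pK_{a2} = 1.98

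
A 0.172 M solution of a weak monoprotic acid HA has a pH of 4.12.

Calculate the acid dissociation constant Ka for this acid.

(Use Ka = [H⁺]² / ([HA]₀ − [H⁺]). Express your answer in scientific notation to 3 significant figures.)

[H⁺] = 10^(−pH) = 10^(−4.12) = 7.586e-05 M. For HA ⇌ H⁺ + A⁻, Ka = [H⁺][A⁻]/[HA] = [H⁺]² / ([HA]₀ − [H⁺]) = (7.586e-05)² / (0.172 − 7.586e-05) = 3.35e-08.

K_a = 3.35e-08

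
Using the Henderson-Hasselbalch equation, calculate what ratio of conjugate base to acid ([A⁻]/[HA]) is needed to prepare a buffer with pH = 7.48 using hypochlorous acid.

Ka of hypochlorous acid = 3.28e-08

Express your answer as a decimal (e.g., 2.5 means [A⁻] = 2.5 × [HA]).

pKa = -log(3.28e-08) = 7.4841. pH = pKa + log([A⁻]/[HA]), so log([A⁻]/[HA]) = pH − pKa = 7.48 − 7.4841 = -0.0041. [A⁻]/[HA] = 10^(-0.0041) = 0.991

[A⁻]/[HA] = 0.991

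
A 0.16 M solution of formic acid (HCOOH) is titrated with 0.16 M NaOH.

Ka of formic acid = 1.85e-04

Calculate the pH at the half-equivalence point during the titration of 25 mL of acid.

At half-equivalence [HA] = [A⁻], so Henderson-Hasselbalch gives pH = pKa = -log(1.85e-04) = 3.73.

pH = pKa = 3.73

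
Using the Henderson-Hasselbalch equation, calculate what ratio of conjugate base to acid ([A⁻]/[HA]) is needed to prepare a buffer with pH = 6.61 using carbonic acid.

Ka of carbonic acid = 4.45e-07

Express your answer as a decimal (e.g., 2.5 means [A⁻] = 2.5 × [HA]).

pKa = -log(4.45e-07) = 6.3516. pH = pKa + log([A⁻]/[HA]), so log([A⁻]/[HA]) = pH − pKa = 6.61 − 6.3516 = 0.2584. [A⁻]/[HA] = 10^(0.2584) = 1.81

[A⁻]/[HA] = 1.81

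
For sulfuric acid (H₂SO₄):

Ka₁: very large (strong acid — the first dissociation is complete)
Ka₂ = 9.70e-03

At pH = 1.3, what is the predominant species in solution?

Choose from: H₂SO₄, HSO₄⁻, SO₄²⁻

The first dissociation is complete, so H₂SO₄ itself is never the predominant species in water; pKa₂ = -log(9.70e-03) = 2.01. For a polyprotic acid the predominant species crosses at each pKa: below pKa_n the protonated form dominates, above it the deprotonated form does. At pH = 1.3, the predominant species is HSO₄⁻.

HSO₄⁻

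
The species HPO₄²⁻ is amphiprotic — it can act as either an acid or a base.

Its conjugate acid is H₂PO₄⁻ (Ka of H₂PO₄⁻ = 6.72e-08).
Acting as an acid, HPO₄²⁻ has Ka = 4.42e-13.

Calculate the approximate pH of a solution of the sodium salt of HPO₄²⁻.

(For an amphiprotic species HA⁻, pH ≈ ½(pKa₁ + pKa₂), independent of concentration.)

pKa₁ = -log(6.72e-08) = 7.17; pKa₂ = -log(4.42e-13) = 12.35. For an amphiprotic species, pH ≈ ½(pKa₁ + pKa₂) = ½(7.17 + 12.35) = 9.76.

pH = 9.76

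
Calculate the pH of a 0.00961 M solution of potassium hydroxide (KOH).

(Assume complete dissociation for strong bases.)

[OH⁻] = 0.00961 M for strong base. pOH = -log[OH⁻] = 2.02, pH = 14 - pOH

pH = 11.98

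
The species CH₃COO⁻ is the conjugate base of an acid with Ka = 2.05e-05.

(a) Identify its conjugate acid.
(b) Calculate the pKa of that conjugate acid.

(a) The conjugate acid is formed by adding one H⁺ to CH₃COO⁻, giving CH₃COOH. (b) pKa = -log(Ka) = -log(2.05e-05) = 4.69.

Conjugate acid: CH₃COOH; pK_a = 4.69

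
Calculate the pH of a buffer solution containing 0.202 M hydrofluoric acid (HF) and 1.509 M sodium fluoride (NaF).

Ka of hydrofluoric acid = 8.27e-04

pKa = -log(8.27e-04) = 3.08. pH = pKa + log([A⁻]/[HA]) = 3.08 + log(1.509/0.202)

pH = 3.96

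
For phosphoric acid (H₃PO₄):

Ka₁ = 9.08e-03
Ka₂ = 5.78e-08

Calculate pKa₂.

pKa₂ = -log(Ka₂) = -log(5.78e-08) = 7.24.

pK_{a2} = 7.24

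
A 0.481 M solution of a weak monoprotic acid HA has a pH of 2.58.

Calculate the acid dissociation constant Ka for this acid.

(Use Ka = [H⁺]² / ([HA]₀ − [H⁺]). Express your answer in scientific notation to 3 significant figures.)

[H⁺] = 10^(−pH) = 10^(−2.58) = 2.630e-03 M. For HA ⇌ H⁺ + A⁻, Ka = [H⁺][A⁻]/[HA] = [H⁺]² / ([HA]₀ − [H⁺]) = (2.630e-03)² / (0.481 − 2.630e-03) = 1.45e-05.

K_a = 1.45e-05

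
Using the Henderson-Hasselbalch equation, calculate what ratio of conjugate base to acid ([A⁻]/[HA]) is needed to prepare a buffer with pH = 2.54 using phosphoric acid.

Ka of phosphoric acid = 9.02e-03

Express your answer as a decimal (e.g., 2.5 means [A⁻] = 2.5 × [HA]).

pKa = -log(9.02e-03) = 2.0448. pH = pKa + log([A⁻]/[HA]), so log([A⁻]/[HA]) = pH − pKa = 2.54 − 2.0448 = 0.4952. [A⁻]/[HA] = 10^(0.4952) = 3.13

[A⁻]/[HA] = 3.13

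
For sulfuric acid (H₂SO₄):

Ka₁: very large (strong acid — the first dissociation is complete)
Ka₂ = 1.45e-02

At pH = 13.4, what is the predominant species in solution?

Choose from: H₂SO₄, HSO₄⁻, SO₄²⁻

The first dissociation is complete, so H₂SO₄ itself is never the predominant species in water; pKa₂ = -log(1.45e-02) = 1.84. For a polyprotic acid the predominant species crosses at each pKa: below pKa_n the protonated form dominates, above it the deprotonated form does. At pH = 13.4, the predominant species is SO₄²⁻.

SO₄²⁻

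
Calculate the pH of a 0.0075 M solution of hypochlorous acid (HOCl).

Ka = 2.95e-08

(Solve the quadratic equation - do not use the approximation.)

x² + Ka×x - Ka×C = 0. Using quadratic formula: [H⁺] = 1.4860e-05

pH = 4.83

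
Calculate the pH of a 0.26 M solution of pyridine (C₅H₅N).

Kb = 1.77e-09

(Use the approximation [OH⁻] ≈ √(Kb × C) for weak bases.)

[OH⁻] = √(Kb × C) = √(1.77e-09 × 0.26) = 2.1452e-05. pOH = 4.67, pH = 14 - pOH

pH = 9.33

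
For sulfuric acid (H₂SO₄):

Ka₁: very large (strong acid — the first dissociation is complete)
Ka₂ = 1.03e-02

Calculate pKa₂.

pKa₂ = -log(Ka₂) = -log(1.03e-02) = 1.99.

pK_{a2} = 1.99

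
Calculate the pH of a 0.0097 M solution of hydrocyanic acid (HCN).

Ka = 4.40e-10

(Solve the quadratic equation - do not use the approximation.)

x² + Ka×x - Ka×C = 0. Using quadratic formula: [H⁺] = 2.0657e-06

pH = 5.68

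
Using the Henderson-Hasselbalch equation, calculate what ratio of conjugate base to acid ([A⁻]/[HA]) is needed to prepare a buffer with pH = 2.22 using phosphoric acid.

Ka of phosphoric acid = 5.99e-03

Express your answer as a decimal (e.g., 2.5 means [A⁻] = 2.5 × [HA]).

pKa = -log(5.99e-03) = 2.2226. pH = pKa + log([A⁻]/[HA]), so log([A⁻]/[HA]) = pH − pKa = 2.22 − 2.2226 = -0.0026. [A⁻]/[HA] = 10^(-0.0026) = 0.994

[A⁻]/[HA] = 0.994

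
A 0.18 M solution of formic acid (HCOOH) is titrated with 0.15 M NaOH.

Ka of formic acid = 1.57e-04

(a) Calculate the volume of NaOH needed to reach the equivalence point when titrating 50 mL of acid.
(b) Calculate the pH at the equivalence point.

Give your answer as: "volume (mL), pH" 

moles acid = 0.18 × 50/1000 = 0.009 mol; V_base = moles/0.15 × 1000 = 60.0 mL. At equivalence only the conjugate base is present: [A⁻] = 0.009/0.110 = 8.1818e-02 M. Kb = Kw/Ka = 6.37e-11; [OH⁻] = √(Kb × [A⁻]) = 2.2828e-06; pOH = 5.64; pH = 14 - pOH = 8.36.

V = 60.0 mL, pH = 8.36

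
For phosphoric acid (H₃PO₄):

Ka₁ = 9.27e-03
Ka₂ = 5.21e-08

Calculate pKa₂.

pKa₂ = -log(Ka₂) = -log(5.21e-08) = 7.28.

pK_{a2} = 7.28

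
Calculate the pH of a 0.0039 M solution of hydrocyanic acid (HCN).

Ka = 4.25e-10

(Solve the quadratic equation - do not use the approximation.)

x² + Ka×x - Ka×C = 0. Using quadratic formula: [H⁺] = 1.2872e-06

pH = 5.89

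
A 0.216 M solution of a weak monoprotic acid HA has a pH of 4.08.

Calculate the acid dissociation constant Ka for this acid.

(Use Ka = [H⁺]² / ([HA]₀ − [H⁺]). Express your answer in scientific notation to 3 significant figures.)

[H⁺] = 10^(−pH) = 10^(−4.08) = 8.318e-05 M. For HA ⇌ H⁺ + A⁻, Ka = [H⁺][A⁻]/[HA] = [H⁺]² / ([HA]₀ − [H⁺]) = (8.318e-05)² / (0.216 − 8.318e-05) = 3.20e-08.

K_a = 3.20e-08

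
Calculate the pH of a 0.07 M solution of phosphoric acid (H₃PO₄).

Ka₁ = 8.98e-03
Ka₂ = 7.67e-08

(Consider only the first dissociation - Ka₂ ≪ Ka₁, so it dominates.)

First dissociation dominates. From Ka₁ = [H⁺][HA⁻]/[H₂A], x² + Ka₁·x − Ka₁·C = 0 with C = 0.07 M and Ka₁ = 8.98e-03. Solving: [H⁺] = (−Ka₁ + √(Ka₁² + 4·Ka₁·C)) / 2 = 2.0981e-02 M. pH = -log(2.0981e-02) = 1.68.

pH = 1.68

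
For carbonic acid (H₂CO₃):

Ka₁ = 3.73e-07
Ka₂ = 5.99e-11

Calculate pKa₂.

pKa₂ = -log(Ka₂) = -log(5.99e-11) = 10.22.

pK_{a2} = 10.22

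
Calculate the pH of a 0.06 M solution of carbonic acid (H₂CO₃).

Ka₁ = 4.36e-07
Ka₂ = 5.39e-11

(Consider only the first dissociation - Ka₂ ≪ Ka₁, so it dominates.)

First dissociation dominates. From Ka₁ = [H⁺][HA⁻]/[H₂A], x² + Ka₁·x − Ka₁·C = 0 with C = 0.06 M and Ka₁ = 4.36e-07. Solving: [H⁺] = (−Ka₁ + √(Ka₁² + 4·Ka₁·C)) / 2 = 1.6152e-04 M. pH = -log(1.6152e-04) = 3.79.

pH = 3.79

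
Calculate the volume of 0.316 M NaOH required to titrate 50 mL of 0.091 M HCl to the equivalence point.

At equivalence: moles acid = moles base. moles HCl = 0.091 × 50/1000 = 0.00455 mol. V_base = moles / 0.316 × 1000 = 14.4 mL.

V_{base} = 14.4 mL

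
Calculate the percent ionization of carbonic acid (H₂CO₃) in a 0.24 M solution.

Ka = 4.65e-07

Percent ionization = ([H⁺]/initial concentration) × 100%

Using Ka equilibrium: x² + Ka×x - Ka×C = 0. Solving: [H⁺] = 3.3383e-04. Percent = (3.3383e-04/0.24) × 100

Percent ionization = 0.139%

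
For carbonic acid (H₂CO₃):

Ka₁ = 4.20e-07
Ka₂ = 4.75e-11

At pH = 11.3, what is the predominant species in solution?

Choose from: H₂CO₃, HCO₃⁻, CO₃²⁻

pKa₁ = 6.38, pKa₂ = 10.32. For a polyprotic acid the predominant species crosses at each pKa: below pKa_n the protonated form dominates, above it the deprotonated form does. At pH = 11.3, the predominant species is CO₃²⁻.

CO₃²⁻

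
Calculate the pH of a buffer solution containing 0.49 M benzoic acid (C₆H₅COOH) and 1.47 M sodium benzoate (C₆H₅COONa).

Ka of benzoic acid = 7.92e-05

pKa = -log(7.92e-05) = 4.10. pH = pKa + log([A⁻]/[HA]) = 4.10 + log(1.47/0.49)

pH = 4.58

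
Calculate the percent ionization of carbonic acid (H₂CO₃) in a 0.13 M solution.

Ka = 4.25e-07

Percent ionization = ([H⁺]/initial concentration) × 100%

Using Ka equilibrium: x² + Ka×x - Ka×C = 0. Solving: [H⁺] = 2.3484e-04. Percent = (2.3484e-04/0.13) × 100

Percent ionization = 0.181%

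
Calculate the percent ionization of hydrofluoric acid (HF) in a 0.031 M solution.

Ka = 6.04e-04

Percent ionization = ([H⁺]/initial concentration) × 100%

Using Ka equilibrium: x² + Ka×x - Ka×C = 0. Solving: [H⁺] = 4.0356e-03. Percent = (4.0356e-03/0.031) × 100

Percent ionization = 13%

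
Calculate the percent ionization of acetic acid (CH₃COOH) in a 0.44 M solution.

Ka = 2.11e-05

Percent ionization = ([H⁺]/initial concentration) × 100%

Using Ka equilibrium: x² + Ka×x - Ka×C = 0. Solving: [H⁺] = 3.0364e-03. Percent = (3.0364e-03/0.44) × 100

Percent ionization = 0.69%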